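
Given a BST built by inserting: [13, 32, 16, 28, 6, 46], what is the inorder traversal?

Tree insertion order: [13, 32, 16, 28, 6, 46]
Tree (level-order array): [13, 6, 32, None, None, 16, 46, None, 28]
Inorder traversal: [6, 13, 16, 28, 32, 46]


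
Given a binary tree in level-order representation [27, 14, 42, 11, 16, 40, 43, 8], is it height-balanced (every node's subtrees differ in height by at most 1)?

Tree (level-order array): [27, 14, 42, 11, 16, 40, 43, 8]
Definition: a tree is height-balanced if, at every node, |h(left) - h(right)| <= 1 (empty subtree has height -1).
Bottom-up per-node check:
  node 8: h_left=-1, h_right=-1, diff=0 [OK], height=0
  node 11: h_left=0, h_right=-1, diff=1 [OK], height=1
  node 16: h_left=-1, h_right=-1, diff=0 [OK], height=0
  node 14: h_left=1, h_right=0, diff=1 [OK], height=2
  node 40: h_left=-1, h_right=-1, diff=0 [OK], height=0
  node 43: h_left=-1, h_right=-1, diff=0 [OK], height=0
  node 42: h_left=0, h_right=0, diff=0 [OK], height=1
  node 27: h_left=2, h_right=1, diff=1 [OK], height=3
All nodes satisfy the balance condition.
Result: Balanced


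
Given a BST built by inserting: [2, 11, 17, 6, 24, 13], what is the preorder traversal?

Tree insertion order: [2, 11, 17, 6, 24, 13]
Tree (level-order array): [2, None, 11, 6, 17, None, None, 13, 24]
Preorder traversal: [2, 11, 6, 17, 13, 24]


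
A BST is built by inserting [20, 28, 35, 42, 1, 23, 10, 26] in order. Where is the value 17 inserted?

Starting tree (level order): [20, 1, 28, None, 10, 23, 35, None, None, None, 26, None, 42]
Insertion path: 20 -> 1 -> 10
Result: insert 17 as right child of 10
Final tree (level order): [20, 1, 28, None, 10, 23, 35, None, 17, None, 26, None, 42]


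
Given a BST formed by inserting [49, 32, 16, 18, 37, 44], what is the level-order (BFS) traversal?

Tree insertion order: [49, 32, 16, 18, 37, 44]
Tree (level-order array): [49, 32, None, 16, 37, None, 18, None, 44]
BFS from the root, enqueuing left then right child of each popped node:
  queue [49] -> pop 49, enqueue [32], visited so far: [49]
  queue [32] -> pop 32, enqueue [16, 37], visited so far: [49, 32]
  queue [16, 37] -> pop 16, enqueue [18], visited so far: [49, 32, 16]
  queue [37, 18] -> pop 37, enqueue [44], visited so far: [49, 32, 16, 37]
  queue [18, 44] -> pop 18, enqueue [none], visited so far: [49, 32, 16, 37, 18]
  queue [44] -> pop 44, enqueue [none], visited so far: [49, 32, 16, 37, 18, 44]
Result: [49, 32, 16, 37, 18, 44]


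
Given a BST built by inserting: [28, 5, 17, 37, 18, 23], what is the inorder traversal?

Tree insertion order: [28, 5, 17, 37, 18, 23]
Tree (level-order array): [28, 5, 37, None, 17, None, None, None, 18, None, 23]
Inorder traversal: [5, 17, 18, 23, 28, 37]


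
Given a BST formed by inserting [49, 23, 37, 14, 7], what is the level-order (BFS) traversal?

Tree insertion order: [49, 23, 37, 14, 7]
Tree (level-order array): [49, 23, None, 14, 37, 7]
BFS from the root, enqueuing left then right child of each popped node:
  queue [49] -> pop 49, enqueue [23], visited so far: [49]
  queue [23] -> pop 23, enqueue [14, 37], visited so far: [49, 23]
  queue [14, 37] -> pop 14, enqueue [7], visited so far: [49, 23, 14]
  queue [37, 7] -> pop 37, enqueue [none], visited so far: [49, 23, 14, 37]
  queue [7] -> pop 7, enqueue [none], visited so far: [49, 23, 14, 37, 7]
Result: [49, 23, 14, 37, 7]


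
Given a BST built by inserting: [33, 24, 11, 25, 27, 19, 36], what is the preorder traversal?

Tree insertion order: [33, 24, 11, 25, 27, 19, 36]
Tree (level-order array): [33, 24, 36, 11, 25, None, None, None, 19, None, 27]
Preorder traversal: [33, 24, 11, 19, 25, 27, 36]


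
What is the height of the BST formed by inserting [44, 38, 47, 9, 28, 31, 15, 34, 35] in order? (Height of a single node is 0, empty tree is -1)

Insertion order: [44, 38, 47, 9, 28, 31, 15, 34, 35]
Tree (level-order array): [44, 38, 47, 9, None, None, None, None, 28, 15, 31, None, None, None, 34, None, 35]
Compute height bottom-up (empty subtree = -1):
  height(15) = 1 + max(-1, -1) = 0
  height(35) = 1 + max(-1, -1) = 0
  height(34) = 1 + max(-1, 0) = 1
  height(31) = 1 + max(-1, 1) = 2
  height(28) = 1 + max(0, 2) = 3
  height(9) = 1 + max(-1, 3) = 4
  height(38) = 1 + max(4, -1) = 5
  height(47) = 1 + max(-1, -1) = 0
  height(44) = 1 + max(5, 0) = 6
Height = 6


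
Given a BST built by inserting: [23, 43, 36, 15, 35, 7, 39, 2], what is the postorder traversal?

Tree insertion order: [23, 43, 36, 15, 35, 7, 39, 2]
Tree (level-order array): [23, 15, 43, 7, None, 36, None, 2, None, 35, 39]
Postorder traversal: [2, 7, 15, 35, 39, 36, 43, 23]


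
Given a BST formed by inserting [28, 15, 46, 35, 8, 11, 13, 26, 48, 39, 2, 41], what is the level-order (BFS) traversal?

Tree insertion order: [28, 15, 46, 35, 8, 11, 13, 26, 48, 39, 2, 41]
Tree (level-order array): [28, 15, 46, 8, 26, 35, 48, 2, 11, None, None, None, 39, None, None, None, None, None, 13, None, 41]
BFS from the root, enqueuing left then right child of each popped node:
  queue [28] -> pop 28, enqueue [15, 46], visited so far: [28]
  queue [15, 46] -> pop 15, enqueue [8, 26], visited so far: [28, 15]
  queue [46, 8, 26] -> pop 46, enqueue [35, 48], visited so far: [28, 15, 46]
  queue [8, 26, 35, 48] -> pop 8, enqueue [2, 11], visited so far: [28, 15, 46, 8]
  queue [26, 35, 48, 2, 11] -> pop 26, enqueue [none], visited so far: [28, 15, 46, 8, 26]
  queue [35, 48, 2, 11] -> pop 35, enqueue [39], visited so far: [28, 15, 46, 8, 26, 35]
  queue [48, 2, 11, 39] -> pop 48, enqueue [none], visited so far: [28, 15, 46, 8, 26, 35, 48]
  queue [2, 11, 39] -> pop 2, enqueue [none], visited so far: [28, 15, 46, 8, 26, 35, 48, 2]
  queue [11, 39] -> pop 11, enqueue [13], visited so far: [28, 15, 46, 8, 26, 35, 48, 2, 11]
  queue [39, 13] -> pop 39, enqueue [41], visited so far: [28, 15, 46, 8, 26, 35, 48, 2, 11, 39]
  queue [13, 41] -> pop 13, enqueue [none], visited so far: [28, 15, 46, 8, 26, 35, 48, 2, 11, 39, 13]
  queue [41] -> pop 41, enqueue [none], visited so far: [28, 15, 46, 8, 26, 35, 48, 2, 11, 39, 13, 41]
Result: [28, 15, 46, 8, 26, 35, 48, 2, 11, 39, 13, 41]


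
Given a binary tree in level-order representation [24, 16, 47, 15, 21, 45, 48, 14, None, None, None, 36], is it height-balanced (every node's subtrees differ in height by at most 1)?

Tree (level-order array): [24, 16, 47, 15, 21, 45, 48, 14, None, None, None, 36]
Definition: a tree is height-balanced if, at every node, |h(left) - h(right)| <= 1 (empty subtree has height -1).
Bottom-up per-node check:
  node 14: h_left=-1, h_right=-1, diff=0 [OK], height=0
  node 15: h_left=0, h_right=-1, diff=1 [OK], height=1
  node 21: h_left=-1, h_right=-1, diff=0 [OK], height=0
  node 16: h_left=1, h_right=0, diff=1 [OK], height=2
  node 36: h_left=-1, h_right=-1, diff=0 [OK], height=0
  node 45: h_left=0, h_right=-1, diff=1 [OK], height=1
  node 48: h_left=-1, h_right=-1, diff=0 [OK], height=0
  node 47: h_left=1, h_right=0, diff=1 [OK], height=2
  node 24: h_left=2, h_right=2, diff=0 [OK], height=3
All nodes satisfy the balance condition.
Result: Balanced


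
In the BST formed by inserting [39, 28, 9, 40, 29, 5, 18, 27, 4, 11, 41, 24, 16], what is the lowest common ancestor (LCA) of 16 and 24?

Tree insertion order: [39, 28, 9, 40, 29, 5, 18, 27, 4, 11, 41, 24, 16]
Tree (level-order array): [39, 28, 40, 9, 29, None, 41, 5, 18, None, None, None, None, 4, None, 11, 27, None, None, None, 16, 24]
In a BST, the LCA of p=16, q=24 is the first node v on the
root-to-leaf path with p <= v <= q (go left if both < v, right if both > v).
Walk from root:
  at 39: both 16 and 24 < 39, go left
  at 28: both 16 and 24 < 28, go left
  at 9: both 16 and 24 > 9, go right
  at 18: 16 <= 18 <= 24, this is the LCA
LCA = 18


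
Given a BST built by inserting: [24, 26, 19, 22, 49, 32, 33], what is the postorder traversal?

Tree insertion order: [24, 26, 19, 22, 49, 32, 33]
Tree (level-order array): [24, 19, 26, None, 22, None, 49, None, None, 32, None, None, 33]
Postorder traversal: [22, 19, 33, 32, 49, 26, 24]


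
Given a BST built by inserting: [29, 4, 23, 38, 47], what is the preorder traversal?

Tree insertion order: [29, 4, 23, 38, 47]
Tree (level-order array): [29, 4, 38, None, 23, None, 47]
Preorder traversal: [29, 4, 23, 38, 47]


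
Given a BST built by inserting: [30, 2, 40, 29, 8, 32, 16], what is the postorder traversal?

Tree insertion order: [30, 2, 40, 29, 8, 32, 16]
Tree (level-order array): [30, 2, 40, None, 29, 32, None, 8, None, None, None, None, 16]
Postorder traversal: [16, 8, 29, 2, 32, 40, 30]


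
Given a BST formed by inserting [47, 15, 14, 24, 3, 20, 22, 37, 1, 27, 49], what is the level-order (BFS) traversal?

Tree insertion order: [47, 15, 14, 24, 3, 20, 22, 37, 1, 27, 49]
Tree (level-order array): [47, 15, 49, 14, 24, None, None, 3, None, 20, 37, 1, None, None, 22, 27]
BFS from the root, enqueuing left then right child of each popped node:
  queue [47] -> pop 47, enqueue [15, 49], visited so far: [47]
  queue [15, 49] -> pop 15, enqueue [14, 24], visited so far: [47, 15]
  queue [49, 14, 24] -> pop 49, enqueue [none], visited so far: [47, 15, 49]
  queue [14, 24] -> pop 14, enqueue [3], visited so far: [47, 15, 49, 14]
  queue [24, 3] -> pop 24, enqueue [20, 37], visited so far: [47, 15, 49, 14, 24]
  queue [3, 20, 37] -> pop 3, enqueue [1], visited so far: [47, 15, 49, 14, 24, 3]
  queue [20, 37, 1] -> pop 20, enqueue [22], visited so far: [47, 15, 49, 14, 24, 3, 20]
  queue [37, 1, 22] -> pop 37, enqueue [27], visited so far: [47, 15, 49, 14, 24, 3, 20, 37]
  queue [1, 22, 27] -> pop 1, enqueue [none], visited so far: [47, 15, 49, 14, 24, 3, 20, 37, 1]
  queue [22, 27] -> pop 22, enqueue [none], visited so far: [47, 15, 49, 14, 24, 3, 20, 37, 1, 22]
  queue [27] -> pop 27, enqueue [none], visited so far: [47, 15, 49, 14, 24, 3, 20, 37, 1, 22, 27]
Result: [47, 15, 49, 14, 24, 3, 20, 37, 1, 22, 27]


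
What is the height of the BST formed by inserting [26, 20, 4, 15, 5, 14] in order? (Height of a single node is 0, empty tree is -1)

Insertion order: [26, 20, 4, 15, 5, 14]
Tree (level-order array): [26, 20, None, 4, None, None, 15, 5, None, None, 14]
Compute height bottom-up (empty subtree = -1):
  height(14) = 1 + max(-1, -1) = 0
  height(5) = 1 + max(-1, 0) = 1
  height(15) = 1 + max(1, -1) = 2
  height(4) = 1 + max(-1, 2) = 3
  height(20) = 1 + max(3, -1) = 4
  height(26) = 1 + max(4, -1) = 5
Height = 5


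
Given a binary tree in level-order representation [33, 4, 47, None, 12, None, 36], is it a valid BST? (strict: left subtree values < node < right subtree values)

Level-order array: [33, 4, 47, None, 12, None, 36]
Validate using subtree bounds (lo, hi): at each node, require lo < value < hi,
then recurse left with hi=value and right with lo=value.
Preorder trace (stopping at first violation):
  at node 33 with bounds (-inf, +inf): OK
  at node 4 with bounds (-inf, 33): OK
  at node 12 with bounds (4, 33): OK
  at node 47 with bounds (33, +inf): OK
  at node 36 with bounds (47, +inf): VIOLATION
Node 36 violates its bound: not (47 < 36 < +inf).
Result: Not a valid BST


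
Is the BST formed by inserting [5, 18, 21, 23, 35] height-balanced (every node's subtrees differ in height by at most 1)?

Tree (level-order array): [5, None, 18, None, 21, None, 23, None, 35]
Definition: a tree is height-balanced if, at every node, |h(left) - h(right)| <= 1 (empty subtree has height -1).
Bottom-up per-node check:
  node 35: h_left=-1, h_right=-1, diff=0 [OK], height=0
  node 23: h_left=-1, h_right=0, diff=1 [OK], height=1
  node 21: h_left=-1, h_right=1, diff=2 [FAIL (|-1-1|=2 > 1)], height=2
  node 18: h_left=-1, h_right=2, diff=3 [FAIL (|-1-2|=3 > 1)], height=3
  node 5: h_left=-1, h_right=3, diff=4 [FAIL (|-1-3|=4 > 1)], height=4
Node 21 violates the condition: |-1 - 1| = 2 > 1.
Result: Not balanced


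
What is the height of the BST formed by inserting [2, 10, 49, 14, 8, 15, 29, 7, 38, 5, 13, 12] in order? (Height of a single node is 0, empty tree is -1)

Insertion order: [2, 10, 49, 14, 8, 15, 29, 7, 38, 5, 13, 12]
Tree (level-order array): [2, None, 10, 8, 49, 7, None, 14, None, 5, None, 13, 15, None, None, 12, None, None, 29, None, None, None, 38]
Compute height bottom-up (empty subtree = -1):
  height(5) = 1 + max(-1, -1) = 0
  height(7) = 1 + max(0, -1) = 1
  height(8) = 1 + max(1, -1) = 2
  height(12) = 1 + max(-1, -1) = 0
  height(13) = 1 + max(0, -1) = 1
  height(38) = 1 + max(-1, -1) = 0
  height(29) = 1 + max(-1, 0) = 1
  height(15) = 1 + max(-1, 1) = 2
  height(14) = 1 + max(1, 2) = 3
  height(49) = 1 + max(3, -1) = 4
  height(10) = 1 + max(2, 4) = 5
  height(2) = 1 + max(-1, 5) = 6
Height = 6


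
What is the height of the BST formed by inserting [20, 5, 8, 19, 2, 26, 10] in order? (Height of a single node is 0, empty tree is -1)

Insertion order: [20, 5, 8, 19, 2, 26, 10]
Tree (level-order array): [20, 5, 26, 2, 8, None, None, None, None, None, 19, 10]
Compute height bottom-up (empty subtree = -1):
  height(2) = 1 + max(-1, -1) = 0
  height(10) = 1 + max(-1, -1) = 0
  height(19) = 1 + max(0, -1) = 1
  height(8) = 1 + max(-1, 1) = 2
  height(5) = 1 + max(0, 2) = 3
  height(26) = 1 + max(-1, -1) = 0
  height(20) = 1 + max(3, 0) = 4
Height = 4


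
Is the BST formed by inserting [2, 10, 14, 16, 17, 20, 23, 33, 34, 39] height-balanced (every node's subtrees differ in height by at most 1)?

Tree (level-order array): [2, None, 10, None, 14, None, 16, None, 17, None, 20, None, 23, None, 33, None, 34, None, 39]
Definition: a tree is height-balanced if, at every node, |h(left) - h(right)| <= 1 (empty subtree has height -1).
Bottom-up per-node check:
  node 39: h_left=-1, h_right=-1, diff=0 [OK], height=0
  node 34: h_left=-1, h_right=0, diff=1 [OK], height=1
  node 33: h_left=-1, h_right=1, diff=2 [FAIL (|-1-1|=2 > 1)], height=2
  node 23: h_left=-1, h_right=2, diff=3 [FAIL (|-1-2|=3 > 1)], height=3
  node 20: h_left=-1, h_right=3, diff=4 [FAIL (|-1-3|=4 > 1)], height=4
  node 17: h_left=-1, h_right=4, diff=5 [FAIL (|-1-4|=5 > 1)], height=5
  node 16: h_left=-1, h_right=5, diff=6 [FAIL (|-1-5|=6 > 1)], height=6
  node 14: h_left=-1, h_right=6, diff=7 [FAIL (|-1-6|=7 > 1)], height=7
  node 10: h_left=-1, h_right=7, diff=8 [FAIL (|-1-7|=8 > 1)], height=8
  node 2: h_left=-1, h_right=8, diff=9 [FAIL (|-1-8|=9 > 1)], height=9
Node 33 violates the condition: |-1 - 1| = 2 > 1.
Result: Not balanced


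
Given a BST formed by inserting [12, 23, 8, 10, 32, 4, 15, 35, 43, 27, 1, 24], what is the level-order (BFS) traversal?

Tree insertion order: [12, 23, 8, 10, 32, 4, 15, 35, 43, 27, 1, 24]
Tree (level-order array): [12, 8, 23, 4, 10, 15, 32, 1, None, None, None, None, None, 27, 35, None, None, 24, None, None, 43]
BFS from the root, enqueuing left then right child of each popped node:
  queue [12] -> pop 12, enqueue [8, 23], visited so far: [12]
  queue [8, 23] -> pop 8, enqueue [4, 10], visited so far: [12, 8]
  queue [23, 4, 10] -> pop 23, enqueue [15, 32], visited so far: [12, 8, 23]
  queue [4, 10, 15, 32] -> pop 4, enqueue [1], visited so far: [12, 8, 23, 4]
  queue [10, 15, 32, 1] -> pop 10, enqueue [none], visited so far: [12, 8, 23, 4, 10]
  queue [15, 32, 1] -> pop 15, enqueue [none], visited so far: [12, 8, 23, 4, 10, 15]
  queue [32, 1] -> pop 32, enqueue [27, 35], visited so far: [12, 8, 23, 4, 10, 15, 32]
  queue [1, 27, 35] -> pop 1, enqueue [none], visited so far: [12, 8, 23, 4, 10, 15, 32, 1]
  queue [27, 35] -> pop 27, enqueue [24], visited so far: [12, 8, 23, 4, 10, 15, 32, 1, 27]
  queue [35, 24] -> pop 35, enqueue [43], visited so far: [12, 8, 23, 4, 10, 15, 32, 1, 27, 35]
  queue [24, 43] -> pop 24, enqueue [none], visited so far: [12, 8, 23, 4, 10, 15, 32, 1, 27, 35, 24]
  queue [43] -> pop 43, enqueue [none], visited so far: [12, 8, 23, 4, 10, 15, 32, 1, 27, 35, 24, 43]
Result: [12, 8, 23, 4, 10, 15, 32, 1, 27, 35, 24, 43]


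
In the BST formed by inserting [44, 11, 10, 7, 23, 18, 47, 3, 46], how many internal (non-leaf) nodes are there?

Tree built from: [44, 11, 10, 7, 23, 18, 47, 3, 46]
Tree (level-order array): [44, 11, 47, 10, 23, 46, None, 7, None, 18, None, None, None, 3]
Rule: An internal node has at least one child.
Per-node child counts:
  node 44: 2 child(ren)
  node 11: 2 child(ren)
  node 10: 1 child(ren)
  node 7: 1 child(ren)
  node 3: 0 child(ren)
  node 23: 1 child(ren)
  node 18: 0 child(ren)
  node 47: 1 child(ren)
  node 46: 0 child(ren)
Matching nodes: [44, 11, 10, 7, 23, 47]
Count of internal (non-leaf) nodes: 6


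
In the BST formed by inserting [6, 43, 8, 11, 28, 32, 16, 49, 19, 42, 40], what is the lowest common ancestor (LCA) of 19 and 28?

Tree insertion order: [6, 43, 8, 11, 28, 32, 16, 49, 19, 42, 40]
Tree (level-order array): [6, None, 43, 8, 49, None, 11, None, None, None, 28, 16, 32, None, 19, None, 42, None, None, 40]
In a BST, the LCA of p=19, q=28 is the first node v on the
root-to-leaf path with p <= v <= q (go left if both < v, right if both > v).
Walk from root:
  at 6: both 19 and 28 > 6, go right
  at 43: both 19 and 28 < 43, go left
  at 8: both 19 and 28 > 8, go right
  at 11: both 19 and 28 > 11, go right
  at 28: 19 <= 28 <= 28, this is the LCA
LCA = 28


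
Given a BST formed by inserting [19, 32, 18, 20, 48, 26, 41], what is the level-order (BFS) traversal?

Tree insertion order: [19, 32, 18, 20, 48, 26, 41]
Tree (level-order array): [19, 18, 32, None, None, 20, 48, None, 26, 41]
BFS from the root, enqueuing left then right child of each popped node:
  queue [19] -> pop 19, enqueue [18, 32], visited so far: [19]
  queue [18, 32] -> pop 18, enqueue [none], visited so far: [19, 18]
  queue [32] -> pop 32, enqueue [20, 48], visited so far: [19, 18, 32]
  queue [20, 48] -> pop 20, enqueue [26], visited so far: [19, 18, 32, 20]
  queue [48, 26] -> pop 48, enqueue [41], visited so far: [19, 18, 32, 20, 48]
  queue [26, 41] -> pop 26, enqueue [none], visited so far: [19, 18, 32, 20, 48, 26]
  queue [41] -> pop 41, enqueue [none], visited so far: [19, 18, 32, 20, 48, 26, 41]
Result: [19, 18, 32, 20, 48, 26, 41]


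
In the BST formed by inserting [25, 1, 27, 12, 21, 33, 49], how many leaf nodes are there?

Tree built from: [25, 1, 27, 12, 21, 33, 49]
Tree (level-order array): [25, 1, 27, None, 12, None, 33, None, 21, None, 49]
Rule: A leaf has 0 children.
Per-node child counts:
  node 25: 2 child(ren)
  node 1: 1 child(ren)
  node 12: 1 child(ren)
  node 21: 0 child(ren)
  node 27: 1 child(ren)
  node 33: 1 child(ren)
  node 49: 0 child(ren)
Matching nodes: [21, 49]
Count of leaf nodes: 2


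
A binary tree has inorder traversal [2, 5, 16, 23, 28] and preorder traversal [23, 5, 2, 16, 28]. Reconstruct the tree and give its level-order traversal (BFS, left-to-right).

Inorder:  [2, 5, 16, 23, 28]
Preorder: [23, 5, 2, 16, 28]
Algorithm: preorder visits root first, so consume preorder in order;
for each root, split the current inorder slice at that value into
left-subtree inorder and right-subtree inorder, then recurse.
Recursive splits:
  root=23; inorder splits into left=[2, 5, 16], right=[28]
  root=5; inorder splits into left=[2], right=[16]
  root=2; inorder splits into left=[], right=[]
  root=16; inorder splits into left=[], right=[]
  root=28; inorder splits into left=[], right=[]
Reconstructed level-order: [23, 5, 28, 2, 16]


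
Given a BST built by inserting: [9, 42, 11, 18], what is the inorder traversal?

Tree insertion order: [9, 42, 11, 18]
Tree (level-order array): [9, None, 42, 11, None, None, 18]
Inorder traversal: [9, 11, 18, 42]


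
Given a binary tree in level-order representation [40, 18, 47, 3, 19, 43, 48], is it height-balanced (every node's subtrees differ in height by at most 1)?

Tree (level-order array): [40, 18, 47, 3, 19, 43, 48]
Definition: a tree is height-balanced if, at every node, |h(left) - h(right)| <= 1 (empty subtree has height -1).
Bottom-up per-node check:
  node 3: h_left=-1, h_right=-1, diff=0 [OK], height=0
  node 19: h_left=-1, h_right=-1, diff=0 [OK], height=0
  node 18: h_left=0, h_right=0, diff=0 [OK], height=1
  node 43: h_left=-1, h_right=-1, diff=0 [OK], height=0
  node 48: h_left=-1, h_right=-1, diff=0 [OK], height=0
  node 47: h_left=0, h_right=0, diff=0 [OK], height=1
  node 40: h_left=1, h_right=1, diff=0 [OK], height=2
All nodes satisfy the balance condition.
Result: Balanced


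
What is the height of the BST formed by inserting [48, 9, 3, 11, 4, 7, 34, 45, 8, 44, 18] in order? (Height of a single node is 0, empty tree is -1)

Insertion order: [48, 9, 3, 11, 4, 7, 34, 45, 8, 44, 18]
Tree (level-order array): [48, 9, None, 3, 11, None, 4, None, 34, None, 7, 18, 45, None, 8, None, None, 44]
Compute height bottom-up (empty subtree = -1):
  height(8) = 1 + max(-1, -1) = 0
  height(7) = 1 + max(-1, 0) = 1
  height(4) = 1 + max(-1, 1) = 2
  height(3) = 1 + max(-1, 2) = 3
  height(18) = 1 + max(-1, -1) = 0
  height(44) = 1 + max(-1, -1) = 0
  height(45) = 1 + max(0, -1) = 1
  height(34) = 1 + max(0, 1) = 2
  height(11) = 1 + max(-1, 2) = 3
  height(9) = 1 + max(3, 3) = 4
  height(48) = 1 + max(4, -1) = 5
Height = 5


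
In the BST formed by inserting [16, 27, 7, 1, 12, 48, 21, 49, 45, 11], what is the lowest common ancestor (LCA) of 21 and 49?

Tree insertion order: [16, 27, 7, 1, 12, 48, 21, 49, 45, 11]
Tree (level-order array): [16, 7, 27, 1, 12, 21, 48, None, None, 11, None, None, None, 45, 49]
In a BST, the LCA of p=21, q=49 is the first node v on the
root-to-leaf path with p <= v <= q (go left if both < v, right if both > v).
Walk from root:
  at 16: both 21 and 49 > 16, go right
  at 27: 21 <= 27 <= 49, this is the LCA
LCA = 27


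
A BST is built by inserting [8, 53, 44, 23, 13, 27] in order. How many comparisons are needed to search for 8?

Search path for 8: 8
Found: True
Comparisons: 1


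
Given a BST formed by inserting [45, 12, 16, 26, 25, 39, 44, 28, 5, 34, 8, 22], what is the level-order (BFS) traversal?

Tree insertion order: [45, 12, 16, 26, 25, 39, 44, 28, 5, 34, 8, 22]
Tree (level-order array): [45, 12, None, 5, 16, None, 8, None, 26, None, None, 25, 39, 22, None, 28, 44, None, None, None, 34]
BFS from the root, enqueuing left then right child of each popped node:
  queue [45] -> pop 45, enqueue [12], visited so far: [45]
  queue [12] -> pop 12, enqueue [5, 16], visited so far: [45, 12]
  queue [5, 16] -> pop 5, enqueue [8], visited so far: [45, 12, 5]
  queue [16, 8] -> pop 16, enqueue [26], visited so far: [45, 12, 5, 16]
  queue [8, 26] -> pop 8, enqueue [none], visited so far: [45, 12, 5, 16, 8]
  queue [26] -> pop 26, enqueue [25, 39], visited so far: [45, 12, 5, 16, 8, 26]
  queue [25, 39] -> pop 25, enqueue [22], visited so far: [45, 12, 5, 16, 8, 26, 25]
  queue [39, 22] -> pop 39, enqueue [28, 44], visited so far: [45, 12, 5, 16, 8, 26, 25, 39]
  queue [22, 28, 44] -> pop 22, enqueue [none], visited so far: [45, 12, 5, 16, 8, 26, 25, 39, 22]
  queue [28, 44] -> pop 28, enqueue [34], visited so far: [45, 12, 5, 16, 8, 26, 25, 39, 22, 28]
  queue [44, 34] -> pop 44, enqueue [none], visited so far: [45, 12, 5, 16, 8, 26, 25, 39, 22, 28, 44]
  queue [34] -> pop 34, enqueue [none], visited so far: [45, 12, 5, 16, 8, 26, 25, 39, 22, 28, 44, 34]
Result: [45, 12, 5, 16, 8, 26, 25, 39, 22, 28, 44, 34]


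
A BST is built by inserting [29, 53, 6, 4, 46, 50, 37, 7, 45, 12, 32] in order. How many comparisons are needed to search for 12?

Search path for 12: 29 -> 6 -> 7 -> 12
Found: True
Comparisons: 4


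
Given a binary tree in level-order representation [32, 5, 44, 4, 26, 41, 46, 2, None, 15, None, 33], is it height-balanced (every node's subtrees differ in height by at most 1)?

Tree (level-order array): [32, 5, 44, 4, 26, 41, 46, 2, None, 15, None, 33]
Definition: a tree is height-balanced if, at every node, |h(left) - h(right)| <= 1 (empty subtree has height -1).
Bottom-up per-node check:
  node 2: h_left=-1, h_right=-1, diff=0 [OK], height=0
  node 4: h_left=0, h_right=-1, diff=1 [OK], height=1
  node 15: h_left=-1, h_right=-1, diff=0 [OK], height=0
  node 26: h_left=0, h_right=-1, diff=1 [OK], height=1
  node 5: h_left=1, h_right=1, diff=0 [OK], height=2
  node 33: h_left=-1, h_right=-1, diff=0 [OK], height=0
  node 41: h_left=0, h_right=-1, diff=1 [OK], height=1
  node 46: h_left=-1, h_right=-1, diff=0 [OK], height=0
  node 44: h_left=1, h_right=0, diff=1 [OK], height=2
  node 32: h_left=2, h_right=2, diff=0 [OK], height=3
All nodes satisfy the balance condition.
Result: Balanced


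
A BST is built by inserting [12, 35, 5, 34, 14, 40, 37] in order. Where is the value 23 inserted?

Starting tree (level order): [12, 5, 35, None, None, 34, 40, 14, None, 37]
Insertion path: 12 -> 35 -> 34 -> 14
Result: insert 23 as right child of 14
Final tree (level order): [12, 5, 35, None, None, 34, 40, 14, None, 37, None, None, 23]


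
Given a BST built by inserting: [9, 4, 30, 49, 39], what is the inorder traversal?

Tree insertion order: [9, 4, 30, 49, 39]
Tree (level-order array): [9, 4, 30, None, None, None, 49, 39]
Inorder traversal: [4, 9, 30, 39, 49]


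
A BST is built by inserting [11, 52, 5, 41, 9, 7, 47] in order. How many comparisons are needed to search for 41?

Search path for 41: 11 -> 52 -> 41
Found: True
Comparisons: 3


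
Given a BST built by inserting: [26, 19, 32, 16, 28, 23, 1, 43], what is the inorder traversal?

Tree insertion order: [26, 19, 32, 16, 28, 23, 1, 43]
Tree (level-order array): [26, 19, 32, 16, 23, 28, 43, 1]
Inorder traversal: [1, 16, 19, 23, 26, 28, 32, 43]


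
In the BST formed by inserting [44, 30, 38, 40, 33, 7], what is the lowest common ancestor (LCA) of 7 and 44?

Tree insertion order: [44, 30, 38, 40, 33, 7]
Tree (level-order array): [44, 30, None, 7, 38, None, None, 33, 40]
In a BST, the LCA of p=7, q=44 is the first node v on the
root-to-leaf path with p <= v <= q (go left if both < v, right if both > v).
Walk from root:
  at 44: 7 <= 44 <= 44, this is the LCA
LCA = 44


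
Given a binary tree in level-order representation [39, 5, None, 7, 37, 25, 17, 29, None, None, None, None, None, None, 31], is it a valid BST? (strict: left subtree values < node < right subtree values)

Level-order array: [39, 5, None, 7, 37, 25, 17, 29, None, None, None, None, None, None, 31]
Validate using subtree bounds (lo, hi): at each node, require lo < value < hi,
then recurse left with hi=value and right with lo=value.
Preorder trace (stopping at first violation):
  at node 39 with bounds (-inf, +inf): OK
  at node 5 with bounds (-inf, 39): OK
  at node 7 with bounds (-inf, 5): VIOLATION
Node 7 violates its bound: not (-inf < 7 < 5).
Result: Not a valid BST


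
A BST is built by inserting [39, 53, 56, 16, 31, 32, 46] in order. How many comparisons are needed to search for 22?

Search path for 22: 39 -> 16 -> 31
Found: False
Comparisons: 3


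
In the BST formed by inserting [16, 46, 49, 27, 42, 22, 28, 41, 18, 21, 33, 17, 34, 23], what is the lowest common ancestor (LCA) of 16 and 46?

Tree insertion order: [16, 46, 49, 27, 42, 22, 28, 41, 18, 21, 33, 17, 34, 23]
Tree (level-order array): [16, None, 46, 27, 49, 22, 42, None, None, 18, 23, 28, None, 17, 21, None, None, None, 41, None, None, None, None, 33, None, None, 34]
In a BST, the LCA of p=16, q=46 is the first node v on the
root-to-leaf path with p <= v <= q (go left if both < v, right if both > v).
Walk from root:
  at 16: 16 <= 16 <= 46, this is the LCA
LCA = 16


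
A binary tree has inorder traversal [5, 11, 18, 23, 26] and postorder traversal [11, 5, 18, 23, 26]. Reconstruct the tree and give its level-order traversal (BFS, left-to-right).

Inorder:   [5, 11, 18, 23, 26]
Postorder: [11, 5, 18, 23, 26]
Algorithm: postorder visits root last, so walk postorder right-to-left;
each value is the root of the current inorder slice — split it at that
value, recurse on the right subtree first, then the left.
Recursive splits:
  root=26; inorder splits into left=[5, 11, 18, 23], right=[]
  root=23; inorder splits into left=[5, 11, 18], right=[]
  root=18; inorder splits into left=[5, 11], right=[]
  root=5; inorder splits into left=[], right=[11]
  root=11; inorder splits into left=[], right=[]
Reconstructed level-order: [26, 23, 18, 5, 11]


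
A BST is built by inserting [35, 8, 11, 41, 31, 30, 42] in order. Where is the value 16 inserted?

Starting tree (level order): [35, 8, 41, None, 11, None, 42, None, 31, None, None, 30]
Insertion path: 35 -> 8 -> 11 -> 31 -> 30
Result: insert 16 as left child of 30
Final tree (level order): [35, 8, 41, None, 11, None, 42, None, 31, None, None, 30, None, 16]


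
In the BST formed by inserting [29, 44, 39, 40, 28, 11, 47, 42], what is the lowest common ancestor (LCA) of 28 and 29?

Tree insertion order: [29, 44, 39, 40, 28, 11, 47, 42]
Tree (level-order array): [29, 28, 44, 11, None, 39, 47, None, None, None, 40, None, None, None, 42]
In a BST, the LCA of p=28, q=29 is the first node v on the
root-to-leaf path with p <= v <= q (go left if both < v, right if both > v).
Walk from root:
  at 29: 28 <= 29 <= 29, this is the LCA
LCA = 29


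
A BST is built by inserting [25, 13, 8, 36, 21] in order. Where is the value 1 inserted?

Starting tree (level order): [25, 13, 36, 8, 21]
Insertion path: 25 -> 13 -> 8
Result: insert 1 as left child of 8
Final tree (level order): [25, 13, 36, 8, 21, None, None, 1]


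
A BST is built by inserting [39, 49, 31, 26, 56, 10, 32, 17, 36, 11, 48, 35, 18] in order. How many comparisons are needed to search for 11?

Search path for 11: 39 -> 31 -> 26 -> 10 -> 17 -> 11
Found: True
Comparisons: 6


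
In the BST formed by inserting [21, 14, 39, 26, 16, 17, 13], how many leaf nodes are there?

Tree built from: [21, 14, 39, 26, 16, 17, 13]
Tree (level-order array): [21, 14, 39, 13, 16, 26, None, None, None, None, 17]
Rule: A leaf has 0 children.
Per-node child counts:
  node 21: 2 child(ren)
  node 14: 2 child(ren)
  node 13: 0 child(ren)
  node 16: 1 child(ren)
  node 17: 0 child(ren)
  node 39: 1 child(ren)
  node 26: 0 child(ren)
Matching nodes: [13, 17, 26]
Count of leaf nodes: 3


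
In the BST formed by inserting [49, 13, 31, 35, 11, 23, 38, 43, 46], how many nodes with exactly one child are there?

Tree built from: [49, 13, 31, 35, 11, 23, 38, 43, 46]
Tree (level-order array): [49, 13, None, 11, 31, None, None, 23, 35, None, None, None, 38, None, 43, None, 46]
Rule: These are nodes with exactly 1 non-null child.
Per-node child counts:
  node 49: 1 child(ren)
  node 13: 2 child(ren)
  node 11: 0 child(ren)
  node 31: 2 child(ren)
  node 23: 0 child(ren)
  node 35: 1 child(ren)
  node 38: 1 child(ren)
  node 43: 1 child(ren)
  node 46: 0 child(ren)
Matching nodes: [49, 35, 38, 43]
Count of nodes with exactly one child: 4


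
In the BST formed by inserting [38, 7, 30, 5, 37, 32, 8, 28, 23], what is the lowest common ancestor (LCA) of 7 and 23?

Tree insertion order: [38, 7, 30, 5, 37, 32, 8, 28, 23]
Tree (level-order array): [38, 7, None, 5, 30, None, None, 8, 37, None, 28, 32, None, 23]
In a BST, the LCA of p=7, q=23 is the first node v on the
root-to-leaf path with p <= v <= q (go left if both < v, right if both > v).
Walk from root:
  at 38: both 7 and 23 < 38, go left
  at 7: 7 <= 7 <= 23, this is the LCA
LCA = 7


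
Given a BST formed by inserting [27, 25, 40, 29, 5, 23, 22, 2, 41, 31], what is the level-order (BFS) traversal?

Tree insertion order: [27, 25, 40, 29, 5, 23, 22, 2, 41, 31]
Tree (level-order array): [27, 25, 40, 5, None, 29, 41, 2, 23, None, 31, None, None, None, None, 22]
BFS from the root, enqueuing left then right child of each popped node:
  queue [27] -> pop 27, enqueue [25, 40], visited so far: [27]
  queue [25, 40] -> pop 25, enqueue [5], visited so far: [27, 25]
  queue [40, 5] -> pop 40, enqueue [29, 41], visited so far: [27, 25, 40]
  queue [5, 29, 41] -> pop 5, enqueue [2, 23], visited so far: [27, 25, 40, 5]
  queue [29, 41, 2, 23] -> pop 29, enqueue [31], visited so far: [27, 25, 40, 5, 29]
  queue [41, 2, 23, 31] -> pop 41, enqueue [none], visited so far: [27, 25, 40, 5, 29, 41]
  queue [2, 23, 31] -> pop 2, enqueue [none], visited so far: [27, 25, 40, 5, 29, 41, 2]
  queue [23, 31] -> pop 23, enqueue [22], visited so far: [27, 25, 40, 5, 29, 41, 2, 23]
  queue [31, 22] -> pop 31, enqueue [none], visited so far: [27, 25, 40, 5, 29, 41, 2, 23, 31]
  queue [22] -> pop 22, enqueue [none], visited so far: [27, 25, 40, 5, 29, 41, 2, 23, 31, 22]
Result: [27, 25, 40, 5, 29, 41, 2, 23, 31, 22]


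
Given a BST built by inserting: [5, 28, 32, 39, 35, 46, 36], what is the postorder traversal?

Tree insertion order: [5, 28, 32, 39, 35, 46, 36]
Tree (level-order array): [5, None, 28, None, 32, None, 39, 35, 46, None, 36]
Postorder traversal: [36, 35, 46, 39, 32, 28, 5]


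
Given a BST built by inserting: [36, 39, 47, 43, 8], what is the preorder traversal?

Tree insertion order: [36, 39, 47, 43, 8]
Tree (level-order array): [36, 8, 39, None, None, None, 47, 43]
Preorder traversal: [36, 8, 39, 47, 43]


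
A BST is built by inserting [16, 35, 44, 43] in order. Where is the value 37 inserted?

Starting tree (level order): [16, None, 35, None, 44, 43]
Insertion path: 16 -> 35 -> 44 -> 43
Result: insert 37 as left child of 43
Final tree (level order): [16, None, 35, None, 44, 43, None, 37]


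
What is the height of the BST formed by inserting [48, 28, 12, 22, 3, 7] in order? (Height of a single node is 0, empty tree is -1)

Insertion order: [48, 28, 12, 22, 3, 7]
Tree (level-order array): [48, 28, None, 12, None, 3, 22, None, 7]
Compute height bottom-up (empty subtree = -1):
  height(7) = 1 + max(-1, -1) = 0
  height(3) = 1 + max(-1, 0) = 1
  height(22) = 1 + max(-1, -1) = 0
  height(12) = 1 + max(1, 0) = 2
  height(28) = 1 + max(2, -1) = 3
  height(48) = 1 + max(3, -1) = 4
Height = 4


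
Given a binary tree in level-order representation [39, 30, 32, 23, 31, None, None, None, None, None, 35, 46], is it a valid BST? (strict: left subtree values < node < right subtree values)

Level-order array: [39, 30, 32, 23, 31, None, None, None, None, None, 35, 46]
Validate using subtree bounds (lo, hi): at each node, require lo < value < hi,
then recurse left with hi=value and right with lo=value.
Preorder trace (stopping at first violation):
  at node 39 with bounds (-inf, +inf): OK
  at node 30 with bounds (-inf, 39): OK
  at node 23 with bounds (-inf, 30): OK
  at node 31 with bounds (30, 39): OK
  at node 35 with bounds (31, 39): OK
  at node 46 with bounds (31, 35): VIOLATION
Node 46 violates its bound: not (31 < 46 < 35).
Result: Not a valid BST


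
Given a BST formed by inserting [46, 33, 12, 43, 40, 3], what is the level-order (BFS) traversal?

Tree insertion order: [46, 33, 12, 43, 40, 3]
Tree (level-order array): [46, 33, None, 12, 43, 3, None, 40]
BFS from the root, enqueuing left then right child of each popped node:
  queue [46] -> pop 46, enqueue [33], visited so far: [46]
  queue [33] -> pop 33, enqueue [12, 43], visited so far: [46, 33]
  queue [12, 43] -> pop 12, enqueue [3], visited so far: [46, 33, 12]
  queue [43, 3] -> pop 43, enqueue [40], visited so far: [46, 33, 12, 43]
  queue [3, 40] -> pop 3, enqueue [none], visited so far: [46, 33, 12, 43, 3]
  queue [40] -> pop 40, enqueue [none], visited so far: [46, 33, 12, 43, 3, 40]
Result: [46, 33, 12, 43, 3, 40]


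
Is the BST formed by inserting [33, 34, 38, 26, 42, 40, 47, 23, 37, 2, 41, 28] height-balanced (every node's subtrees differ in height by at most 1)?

Tree (level-order array): [33, 26, 34, 23, 28, None, 38, 2, None, None, None, 37, 42, None, None, None, None, 40, 47, None, 41]
Definition: a tree is height-balanced if, at every node, |h(left) - h(right)| <= 1 (empty subtree has height -1).
Bottom-up per-node check:
  node 2: h_left=-1, h_right=-1, diff=0 [OK], height=0
  node 23: h_left=0, h_right=-1, diff=1 [OK], height=1
  node 28: h_left=-1, h_right=-1, diff=0 [OK], height=0
  node 26: h_left=1, h_right=0, diff=1 [OK], height=2
  node 37: h_left=-1, h_right=-1, diff=0 [OK], height=0
  node 41: h_left=-1, h_right=-1, diff=0 [OK], height=0
  node 40: h_left=-1, h_right=0, diff=1 [OK], height=1
  node 47: h_left=-1, h_right=-1, diff=0 [OK], height=0
  node 42: h_left=1, h_right=0, diff=1 [OK], height=2
  node 38: h_left=0, h_right=2, diff=2 [FAIL (|0-2|=2 > 1)], height=3
  node 34: h_left=-1, h_right=3, diff=4 [FAIL (|-1-3|=4 > 1)], height=4
  node 33: h_left=2, h_right=4, diff=2 [FAIL (|2-4|=2 > 1)], height=5
Node 38 violates the condition: |0 - 2| = 2 > 1.
Result: Not balanced


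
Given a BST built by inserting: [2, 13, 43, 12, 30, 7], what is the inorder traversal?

Tree insertion order: [2, 13, 43, 12, 30, 7]
Tree (level-order array): [2, None, 13, 12, 43, 7, None, 30]
Inorder traversal: [2, 7, 12, 13, 30, 43]


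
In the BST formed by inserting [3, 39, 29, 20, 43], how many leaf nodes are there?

Tree built from: [3, 39, 29, 20, 43]
Tree (level-order array): [3, None, 39, 29, 43, 20]
Rule: A leaf has 0 children.
Per-node child counts:
  node 3: 1 child(ren)
  node 39: 2 child(ren)
  node 29: 1 child(ren)
  node 20: 0 child(ren)
  node 43: 0 child(ren)
Matching nodes: [20, 43]
Count of leaf nodes: 2


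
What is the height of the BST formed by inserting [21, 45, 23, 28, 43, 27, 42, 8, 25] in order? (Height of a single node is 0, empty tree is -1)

Insertion order: [21, 45, 23, 28, 43, 27, 42, 8, 25]
Tree (level-order array): [21, 8, 45, None, None, 23, None, None, 28, 27, 43, 25, None, 42]
Compute height bottom-up (empty subtree = -1):
  height(8) = 1 + max(-1, -1) = 0
  height(25) = 1 + max(-1, -1) = 0
  height(27) = 1 + max(0, -1) = 1
  height(42) = 1 + max(-1, -1) = 0
  height(43) = 1 + max(0, -1) = 1
  height(28) = 1 + max(1, 1) = 2
  height(23) = 1 + max(-1, 2) = 3
  height(45) = 1 + max(3, -1) = 4
  height(21) = 1 + max(0, 4) = 5
Height = 5


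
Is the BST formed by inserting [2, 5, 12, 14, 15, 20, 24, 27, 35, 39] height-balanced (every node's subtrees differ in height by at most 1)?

Tree (level-order array): [2, None, 5, None, 12, None, 14, None, 15, None, 20, None, 24, None, 27, None, 35, None, 39]
Definition: a tree is height-balanced if, at every node, |h(left) - h(right)| <= 1 (empty subtree has height -1).
Bottom-up per-node check:
  node 39: h_left=-1, h_right=-1, diff=0 [OK], height=0
  node 35: h_left=-1, h_right=0, diff=1 [OK], height=1
  node 27: h_left=-1, h_right=1, diff=2 [FAIL (|-1-1|=2 > 1)], height=2
  node 24: h_left=-1, h_right=2, diff=3 [FAIL (|-1-2|=3 > 1)], height=3
  node 20: h_left=-1, h_right=3, diff=4 [FAIL (|-1-3|=4 > 1)], height=4
  node 15: h_left=-1, h_right=4, diff=5 [FAIL (|-1-4|=5 > 1)], height=5
  node 14: h_left=-1, h_right=5, diff=6 [FAIL (|-1-5|=6 > 1)], height=6
  node 12: h_left=-1, h_right=6, diff=7 [FAIL (|-1-6|=7 > 1)], height=7
  node 5: h_left=-1, h_right=7, diff=8 [FAIL (|-1-7|=8 > 1)], height=8
  node 2: h_left=-1, h_right=8, diff=9 [FAIL (|-1-8|=9 > 1)], height=9
Node 27 violates the condition: |-1 - 1| = 2 > 1.
Result: Not balanced


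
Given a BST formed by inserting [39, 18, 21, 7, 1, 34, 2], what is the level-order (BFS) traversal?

Tree insertion order: [39, 18, 21, 7, 1, 34, 2]
Tree (level-order array): [39, 18, None, 7, 21, 1, None, None, 34, None, 2]
BFS from the root, enqueuing left then right child of each popped node:
  queue [39] -> pop 39, enqueue [18], visited so far: [39]
  queue [18] -> pop 18, enqueue [7, 21], visited so far: [39, 18]
  queue [7, 21] -> pop 7, enqueue [1], visited so far: [39, 18, 7]
  queue [21, 1] -> pop 21, enqueue [34], visited so far: [39, 18, 7, 21]
  queue [1, 34] -> pop 1, enqueue [2], visited so far: [39, 18, 7, 21, 1]
  queue [34, 2] -> pop 34, enqueue [none], visited so far: [39, 18, 7, 21, 1, 34]
  queue [2] -> pop 2, enqueue [none], visited so far: [39, 18, 7, 21, 1, 34, 2]
Result: [39, 18, 7, 21, 1, 34, 2]


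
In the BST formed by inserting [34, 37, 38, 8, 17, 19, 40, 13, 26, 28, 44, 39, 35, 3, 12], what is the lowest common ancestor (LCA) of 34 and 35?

Tree insertion order: [34, 37, 38, 8, 17, 19, 40, 13, 26, 28, 44, 39, 35, 3, 12]
Tree (level-order array): [34, 8, 37, 3, 17, 35, 38, None, None, 13, 19, None, None, None, 40, 12, None, None, 26, 39, 44, None, None, None, 28]
In a BST, the LCA of p=34, q=35 is the first node v on the
root-to-leaf path with p <= v <= q (go left if both < v, right if both > v).
Walk from root:
  at 34: 34 <= 34 <= 35, this is the LCA
LCA = 34
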